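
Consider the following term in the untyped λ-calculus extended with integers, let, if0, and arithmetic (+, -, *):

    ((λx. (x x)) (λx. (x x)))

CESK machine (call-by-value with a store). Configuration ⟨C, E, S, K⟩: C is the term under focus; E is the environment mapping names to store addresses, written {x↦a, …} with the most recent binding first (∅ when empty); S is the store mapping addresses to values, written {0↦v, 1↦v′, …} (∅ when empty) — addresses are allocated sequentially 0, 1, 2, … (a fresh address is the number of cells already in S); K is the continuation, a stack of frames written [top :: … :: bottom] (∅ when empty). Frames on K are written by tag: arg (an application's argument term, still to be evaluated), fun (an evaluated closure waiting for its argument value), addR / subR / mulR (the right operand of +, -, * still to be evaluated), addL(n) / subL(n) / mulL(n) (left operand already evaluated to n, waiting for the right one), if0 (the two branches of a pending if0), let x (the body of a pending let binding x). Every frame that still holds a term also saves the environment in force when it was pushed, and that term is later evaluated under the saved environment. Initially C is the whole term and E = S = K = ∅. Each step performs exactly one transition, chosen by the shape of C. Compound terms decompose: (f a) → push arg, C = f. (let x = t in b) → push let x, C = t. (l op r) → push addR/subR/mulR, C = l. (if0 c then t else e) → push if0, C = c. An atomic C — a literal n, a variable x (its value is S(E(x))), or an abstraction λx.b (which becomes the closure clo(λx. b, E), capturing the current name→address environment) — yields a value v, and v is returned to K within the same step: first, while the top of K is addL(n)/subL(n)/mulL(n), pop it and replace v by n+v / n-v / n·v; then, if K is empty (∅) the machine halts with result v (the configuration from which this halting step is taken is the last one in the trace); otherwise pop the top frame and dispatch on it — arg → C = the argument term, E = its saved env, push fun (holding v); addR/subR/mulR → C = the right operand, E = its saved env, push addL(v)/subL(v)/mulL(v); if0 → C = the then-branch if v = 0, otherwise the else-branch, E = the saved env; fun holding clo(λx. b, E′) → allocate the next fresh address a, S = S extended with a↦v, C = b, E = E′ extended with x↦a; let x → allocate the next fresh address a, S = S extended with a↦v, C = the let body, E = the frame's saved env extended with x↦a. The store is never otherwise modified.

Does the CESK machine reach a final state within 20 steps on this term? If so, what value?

t=0: <C=((λx. (x x)) (λx. (x x))), E=∅, S=∅, K=∅>
t=1: <C=(λx. (x x)), E=∅, S=∅, K=[arg]>
t=2: <C=(λx. (x x)), E=∅, S=∅, K=[fun]>
t=3: <C=(x x), E={x↦0}, S={0↦clo(λx. (x x), ∅)}, K=∅>
t=4: <C=x, E={x↦0}, S={0↦clo(λx. (x x), ∅)}, K=[arg]>
t=5: <C=x, E={x↦0}, S={0↦clo(λx. (x x), ∅)}, K=[fun]>
t=6: <C=(x x), E={x↦1}, S={0↦clo(λx. (x x), ∅), 1↦clo(λx. (x x), ∅)}, K=∅>
t=7: <C=x, E={x↦1}, S={0↦clo(λx. (x x), ∅), 1↦clo(λx. (x x), ∅)}, K=[arg]>
t=8: <C=x, E={x↦1}, S={0↦clo(λx. (x x), ∅), 1↦clo(λx. (x x), ∅)}, K=[fun]>
t=9: <C=(x x), E={x↦2}, S={0↦clo(λx. (x x), ∅), 1↦clo(λx. (x x), ∅), 2↦clo(λx. (x x), ∅)}, K=∅>
t=10: <C=x, E={x↦2}, S={0↦clo(λx. (x x), ∅), 1↦clo(λx. (x x), ∅), 2↦clo(λx. (x x), ∅)}, K=[arg]>
t=11: <C=x, E={x↦2}, S={0↦clo(λx. (x x), ∅), 1↦clo(λx. (x x), ∅), 2↦clo(λx. (x x), ∅)}, K=[fun]>
t=12: <C=(x x), E={x↦3}, S={0↦clo(λx. (x x), ∅), 1↦clo(λx. (x x), ∅), 2↦clo(λx. (x x), ∅), 3↦clo(λx. (x x), ∅)}, K=∅>
t=13: <C=x, E={x↦3}, S={0↦clo(λx. (x x), ∅), 1↦clo(λx. (x x), ∅), 2↦clo(λx. (x x), ∅), 3↦clo(λx. (x x), ∅)}, K=[arg]>
t=14: <C=x, E={x↦3}, S={0↦clo(λx. (x x), ∅), 1↦clo(λx. (x x), ∅), 2↦clo(λx. (x x), ∅), 3↦clo(λx. (x x), ∅)}, K=[fun]>
t=15: <C=(x x), E={x↦4}, S={0↦clo(λx. (x x), ∅), 1↦clo(λx. (x x), ∅), 2↦clo(λx. (x x), ∅), 3↦clo(λx. (x x), ∅), 4↦clo(λx. (x x), ∅)}, K=∅>
t=16: <C=x, E={x↦4}, S={0↦clo(λx. (x x), ∅), 1↦clo(λx. (x x), ∅), 2↦clo(λx. (x x), ∅), 3↦clo(λx. (x x), ∅), 4↦clo(λx. (x x), ∅)}, K=[arg]>
t=17: <C=x, E={x↦4}, S={0↦clo(λx. (x x), ∅), 1↦clo(λx. (x x), ∅), 2↦clo(λx. (x x), ∅), 3↦clo(λx. (x x), ∅), 4↦clo(λx. (x x), ∅)}, K=[fun]>
t=18: <C=(x x), E={x↦5}, S={0↦clo(λx. (x x), ∅), 1↦clo(λx. (x x), ∅), 2↦clo(λx. (x x), ∅), 3↦clo(λx. (x x), ∅), 4↦clo(λx. (x x), ∅), 5↦clo(λx. (x x), ∅)}, K=∅>
t=19: <C=x, E={x↦5}, S={0↦clo(λx. (x x), ∅), 1↦clo(λx. (x x), ∅), 2↦clo(λx. (x x), ∅), 3↦clo(λx. (x x), ∅), 4↦clo(λx. (x x), ∅), 5↦clo(λx. (x x), ∅)}, K=[arg]>
t=20: <C=x, E={x↦5}, S={0↦clo(λx. (x x), ∅), 1↦clo(λx. (x x), ∅), 2↦clo(λx. (x x), ∅), 3↦clo(λx. (x x), ∅), 4↦clo(λx. (x x), ∅), 5↦clo(λx. (x x), ∅)}, K=[fun]>
→ 20 transitions taken and the configuration is still not final: no result within 20 steps

Answer: DIVERGES (no final state within 20 steps)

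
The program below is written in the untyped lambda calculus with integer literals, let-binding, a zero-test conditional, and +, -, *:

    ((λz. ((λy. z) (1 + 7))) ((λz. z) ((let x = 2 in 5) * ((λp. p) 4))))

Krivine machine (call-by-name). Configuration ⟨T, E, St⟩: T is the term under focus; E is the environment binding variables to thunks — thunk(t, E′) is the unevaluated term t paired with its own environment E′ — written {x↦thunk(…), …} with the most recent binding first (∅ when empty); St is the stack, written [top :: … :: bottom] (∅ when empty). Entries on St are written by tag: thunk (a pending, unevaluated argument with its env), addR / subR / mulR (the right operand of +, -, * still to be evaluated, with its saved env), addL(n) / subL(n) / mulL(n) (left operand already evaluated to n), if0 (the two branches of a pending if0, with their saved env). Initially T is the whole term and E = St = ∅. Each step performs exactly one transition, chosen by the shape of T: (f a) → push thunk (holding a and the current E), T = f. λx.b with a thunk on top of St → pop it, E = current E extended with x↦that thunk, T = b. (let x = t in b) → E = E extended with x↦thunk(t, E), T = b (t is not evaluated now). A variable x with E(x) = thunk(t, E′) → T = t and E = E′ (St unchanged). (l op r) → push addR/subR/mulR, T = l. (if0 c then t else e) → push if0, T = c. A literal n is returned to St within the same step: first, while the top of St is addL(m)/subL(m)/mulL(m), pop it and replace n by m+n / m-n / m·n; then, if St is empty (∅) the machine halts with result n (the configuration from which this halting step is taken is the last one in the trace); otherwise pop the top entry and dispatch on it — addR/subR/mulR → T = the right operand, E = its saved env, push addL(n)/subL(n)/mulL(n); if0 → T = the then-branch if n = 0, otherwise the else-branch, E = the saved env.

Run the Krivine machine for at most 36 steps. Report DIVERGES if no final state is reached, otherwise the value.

Answer: 20

Machine steps:
t=0: <T=((λz. ((λy. z) (1 + 7))) ((λz. z) ((let x = 2 in 5) * ((λp. p) 4)))), E=∅, St=∅>
t=1: <T=(λz. ((λy. z) (1 + 7))), E=∅, St=[thunk]>
t=2: <T=((λy. z) (1 + 7)), E={z↦thunk(((λz. z) ((let x = 2 in 5) * ((λp. p) 4))), ∅)}, St=∅>
t=3: <T=(λy. z), E={z↦thunk(((λz. z) ((let x = 2 in 5) * ((λp. p) 4))), ∅)}, St=[thunk]>
t=4: <T=z, E={y↦thunk((1 + 7), {z↦thunk(((λz. z) ((let x = 2 in 5) * ((λp. p) 4))), ∅)}), z↦thunk(((λz. z) ((let x = 2 in 5) * ((λp. p) 4))), ∅)}, St=∅>
t=5: <T=((λz. z) ((let x = 2 in 5) * ((λp. p) 4))), E=∅, St=∅>
t=6: <T=(λz. z), E=∅, St=[thunk]>
t=7: <T=z, E={z↦thunk(((let x = 2 in 5) * ((λp. p) 4)), ∅)}, St=∅>
t=8: <T=((let x = 2 in 5) * ((λp. p) 4)), E=∅, St=∅>
t=9: <T=(let x = 2 in 5), E=∅, St=[mulR]>
t=10: <T=5, E={x↦thunk(2, ∅)}, St=[mulR]>
t=11: <T=((λp. p) 4), E=∅, St=[mulL(5)]>
t=12: <T=(λp. p), E=∅, St=[thunk :: mulL(5)]>
t=13: <T=p, E={p↦thunk(4, ∅)}, St=[mulL(5)]>
t=14: <T=4, E=∅, St=[mulL(5)]>
→ final value 20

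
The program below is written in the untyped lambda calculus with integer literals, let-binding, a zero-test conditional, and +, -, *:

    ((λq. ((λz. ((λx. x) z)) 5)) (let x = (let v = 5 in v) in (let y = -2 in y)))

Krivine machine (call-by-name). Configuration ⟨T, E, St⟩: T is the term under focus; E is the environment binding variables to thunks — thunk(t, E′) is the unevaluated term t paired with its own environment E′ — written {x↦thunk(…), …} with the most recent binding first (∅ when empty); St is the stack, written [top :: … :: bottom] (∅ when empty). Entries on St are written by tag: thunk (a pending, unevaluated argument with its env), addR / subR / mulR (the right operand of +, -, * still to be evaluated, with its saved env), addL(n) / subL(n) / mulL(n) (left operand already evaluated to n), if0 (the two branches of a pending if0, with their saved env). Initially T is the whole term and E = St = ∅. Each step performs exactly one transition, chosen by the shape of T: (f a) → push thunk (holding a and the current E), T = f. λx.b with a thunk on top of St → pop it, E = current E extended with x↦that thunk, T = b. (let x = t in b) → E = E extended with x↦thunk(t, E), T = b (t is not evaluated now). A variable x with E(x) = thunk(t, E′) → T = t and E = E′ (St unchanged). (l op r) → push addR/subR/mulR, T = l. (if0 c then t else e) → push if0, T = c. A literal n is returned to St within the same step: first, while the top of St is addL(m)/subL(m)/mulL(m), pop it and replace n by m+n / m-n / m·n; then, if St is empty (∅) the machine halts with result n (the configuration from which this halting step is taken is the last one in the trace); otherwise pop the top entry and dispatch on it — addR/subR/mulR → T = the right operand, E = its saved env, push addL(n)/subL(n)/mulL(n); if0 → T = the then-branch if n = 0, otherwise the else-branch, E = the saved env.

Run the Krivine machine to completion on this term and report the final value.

step 0: [T=((λq. ((λz. ((λx. x) z)) 5)) (let x = (let v = 5 in v) in (let y = -2 in y))) | E=∅ | St=∅]
step 1: [T=(λq. ((λz. ((λx. x) z)) 5)) | E=∅ | St=[thunk]]
step 2: [T=((λz. ((λx. x) z)) 5) | E={q↦thunk((let x = (let v = 5 in v) in (let y = -2 in y)), ∅)} | St=∅]
step 3: [T=(λz. ((λx. x) z)) | E={q↦thunk((let x = (let v = 5 in v) in (let y = -2 in y)), ∅)} | St=[thunk]]
step 4: [T=((λx. x) z) | E={z↦thunk(5, {q↦thunk((let x = (let v = 5 in v) in (let y = -2 in y)), ∅)}), q↦thunk((let x = (let v = 5 in v) in (let y = -2 in y)), ∅)} | St=∅]
step 5: [T=(λx. x) | E={z↦thunk(5, {q↦thunk((let x = (let v = 5 in v) in (let y = -2 in y)), ∅)}), q↦thunk((let x = (let v = 5 in v) in (let y = -2 in y)), ∅)} | St=[thunk]]
step 6: [T=x | E={x↦thunk(z, {z↦thunk(5, {q↦thunk((let x = (let v = 5 in v) in (let y = -2 in y)), ∅)}), q↦thunk((let x = (let v = 5 in v) in (let y = -2 in y)), ∅)}), z↦thunk(5, {q↦thunk((let x = (let v = 5 in v) in (let y = -2 in y)), ∅)}), q↦thunk((let x = (let v = 5 in v) in (let y = -2 in y)), ∅)} | St=∅]
step 7: [T=z | E={z↦thunk(5, {q↦thunk((let x = (let v = 5 in v) in (let y = -2 in y)), ∅)}), q↦thunk((let x = (let v = 5 in v) in (let y = -2 in y)), ∅)} | St=∅]
step 8: [T=5 | E={q↦thunk((let x = (let v = 5 in v) in (let y = -2 in y)), ∅)} | St=∅]
→ final value 5

Answer: 5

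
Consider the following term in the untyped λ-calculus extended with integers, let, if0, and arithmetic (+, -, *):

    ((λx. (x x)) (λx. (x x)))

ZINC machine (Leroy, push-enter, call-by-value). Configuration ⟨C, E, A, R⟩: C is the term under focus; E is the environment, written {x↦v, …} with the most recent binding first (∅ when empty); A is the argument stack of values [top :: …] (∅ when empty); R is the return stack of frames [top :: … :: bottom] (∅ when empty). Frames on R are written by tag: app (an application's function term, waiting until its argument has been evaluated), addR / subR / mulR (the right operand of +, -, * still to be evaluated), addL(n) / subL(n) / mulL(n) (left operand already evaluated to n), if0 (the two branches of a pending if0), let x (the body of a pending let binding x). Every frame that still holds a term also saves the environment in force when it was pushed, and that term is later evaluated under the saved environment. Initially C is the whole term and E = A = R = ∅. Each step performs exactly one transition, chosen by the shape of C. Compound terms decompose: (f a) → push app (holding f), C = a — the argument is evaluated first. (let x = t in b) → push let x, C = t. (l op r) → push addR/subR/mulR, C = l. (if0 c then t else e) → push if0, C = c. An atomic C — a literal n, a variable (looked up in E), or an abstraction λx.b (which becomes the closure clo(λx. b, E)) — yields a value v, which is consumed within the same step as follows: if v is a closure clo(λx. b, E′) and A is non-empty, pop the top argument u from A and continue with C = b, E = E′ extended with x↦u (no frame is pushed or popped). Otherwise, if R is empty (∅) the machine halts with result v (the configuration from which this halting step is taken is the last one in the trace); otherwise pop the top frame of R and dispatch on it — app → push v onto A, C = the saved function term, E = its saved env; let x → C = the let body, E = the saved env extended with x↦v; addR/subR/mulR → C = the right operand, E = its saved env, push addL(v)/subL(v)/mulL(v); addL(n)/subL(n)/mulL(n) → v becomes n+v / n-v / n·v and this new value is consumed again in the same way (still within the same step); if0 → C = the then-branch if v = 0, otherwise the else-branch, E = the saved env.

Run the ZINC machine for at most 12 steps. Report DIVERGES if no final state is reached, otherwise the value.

Answer: DIVERGES (no final state within 12 steps)

Machine steps:
step 0: ⟨C=((λx. (x x)) (λx. (x x))); E=∅; A=∅; R=∅⟩
step 1: ⟨C=(λx. (x x)); E=∅; A=∅; R=[app]⟩
step 2: ⟨C=(λx. (x x)); E=∅; A=[clo(λx. (x x), ∅)]; R=∅⟩
step 3: ⟨C=(x x); E={x↦clo(λx. (x x), ∅)}; A=∅; R=∅⟩
step 4: ⟨C=x; E={x↦clo(λx. (x x), ∅)}; A=∅; R=[app]⟩
step 5: ⟨C=x; E={x↦clo(λx. (x x), ∅)}; A=[clo(λx. (x x), ∅)]; R=∅⟩
… configuration repeats with period 3 (steps 3–5 recur indefinitely) …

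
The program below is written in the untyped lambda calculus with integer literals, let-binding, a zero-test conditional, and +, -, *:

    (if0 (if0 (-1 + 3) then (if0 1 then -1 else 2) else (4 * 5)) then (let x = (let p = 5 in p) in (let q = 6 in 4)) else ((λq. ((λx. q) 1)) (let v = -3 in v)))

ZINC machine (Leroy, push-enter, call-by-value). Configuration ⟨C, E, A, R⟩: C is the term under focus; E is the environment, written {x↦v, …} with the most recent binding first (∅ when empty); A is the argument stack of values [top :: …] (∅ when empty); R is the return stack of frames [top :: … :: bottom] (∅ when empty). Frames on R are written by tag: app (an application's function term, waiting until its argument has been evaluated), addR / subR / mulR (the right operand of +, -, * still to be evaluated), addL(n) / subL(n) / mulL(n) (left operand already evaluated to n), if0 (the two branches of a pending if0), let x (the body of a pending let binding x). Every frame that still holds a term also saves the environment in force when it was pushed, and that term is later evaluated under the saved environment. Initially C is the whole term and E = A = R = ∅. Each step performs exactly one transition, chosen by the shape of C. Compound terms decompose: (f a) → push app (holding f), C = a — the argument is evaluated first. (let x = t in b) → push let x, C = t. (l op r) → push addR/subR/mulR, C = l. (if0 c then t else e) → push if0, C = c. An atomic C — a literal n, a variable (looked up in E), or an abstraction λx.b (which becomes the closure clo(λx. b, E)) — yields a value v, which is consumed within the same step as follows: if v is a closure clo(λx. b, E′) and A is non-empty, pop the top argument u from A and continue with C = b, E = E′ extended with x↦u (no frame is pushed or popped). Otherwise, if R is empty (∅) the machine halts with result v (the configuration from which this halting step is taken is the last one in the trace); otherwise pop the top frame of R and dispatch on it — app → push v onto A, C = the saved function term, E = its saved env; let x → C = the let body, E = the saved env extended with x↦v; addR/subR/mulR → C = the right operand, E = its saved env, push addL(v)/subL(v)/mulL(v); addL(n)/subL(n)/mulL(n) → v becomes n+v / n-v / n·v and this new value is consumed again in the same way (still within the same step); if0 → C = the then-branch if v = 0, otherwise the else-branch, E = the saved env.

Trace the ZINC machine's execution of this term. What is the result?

step 0: [C=(if0 (if0 (-1 + 3) then (if0 1 then -1 else 2) else (4 * 5)) then (let x = (let p = 5 in p) in (let q = 6 in 4)) else ((λq. ((λx. q) 1)) (let v = -3 in v))) | E=∅ | A=∅ | R=∅]
step 1: [C=(if0 (-1 + 3) then (if0 1 then -1 else 2) else (4 * 5)) | E=∅ | A=∅ | R=[if0]]
step 2: [C=(-1 + 3) | E=∅ | A=∅ | R=[if0 :: if0]]
step 3: [C=-1 | E=∅ | A=∅ | R=[addR :: if0 :: if0]]
step 4: [C=3 | E=∅ | A=∅ | R=[addL(-1) :: if0 :: if0]]
step 5: [C=(4 * 5) | E=∅ | A=∅ | R=[if0]]
step 6: [C=4 | E=∅ | A=∅ | R=[mulR :: if0]]
step 7: [C=5 | E=∅ | A=∅ | R=[mulL(4) :: if0]]
step 8: [C=((λq. ((λx. q) 1)) (let v = -3 in v)) | E=∅ | A=∅ | R=∅]
step 9: [C=(let v = -3 in v) | E=∅ | A=∅ | R=[app]]
step 10: [C=-3 | E=∅ | A=∅ | R=[let v :: app]]
step 11: [C=v | E={v↦-3} | A=∅ | R=[app]]
step 12: [C=(λq. ((λx. q) 1)) | E=∅ | A=[-3] | R=∅]
step 13: [C=((λx. q) 1) | E={q↦-3} | A=∅ | R=∅]
step 14: [C=1 | E={q↦-3} | A=∅ | R=[app]]
step 15: [C=(λx. q) | E={q↦-3} | A=[1] | R=∅]
step 16: [C=q | E={x↦1, q↦-3} | A=∅ | R=∅]
→ final value -3

Answer: -3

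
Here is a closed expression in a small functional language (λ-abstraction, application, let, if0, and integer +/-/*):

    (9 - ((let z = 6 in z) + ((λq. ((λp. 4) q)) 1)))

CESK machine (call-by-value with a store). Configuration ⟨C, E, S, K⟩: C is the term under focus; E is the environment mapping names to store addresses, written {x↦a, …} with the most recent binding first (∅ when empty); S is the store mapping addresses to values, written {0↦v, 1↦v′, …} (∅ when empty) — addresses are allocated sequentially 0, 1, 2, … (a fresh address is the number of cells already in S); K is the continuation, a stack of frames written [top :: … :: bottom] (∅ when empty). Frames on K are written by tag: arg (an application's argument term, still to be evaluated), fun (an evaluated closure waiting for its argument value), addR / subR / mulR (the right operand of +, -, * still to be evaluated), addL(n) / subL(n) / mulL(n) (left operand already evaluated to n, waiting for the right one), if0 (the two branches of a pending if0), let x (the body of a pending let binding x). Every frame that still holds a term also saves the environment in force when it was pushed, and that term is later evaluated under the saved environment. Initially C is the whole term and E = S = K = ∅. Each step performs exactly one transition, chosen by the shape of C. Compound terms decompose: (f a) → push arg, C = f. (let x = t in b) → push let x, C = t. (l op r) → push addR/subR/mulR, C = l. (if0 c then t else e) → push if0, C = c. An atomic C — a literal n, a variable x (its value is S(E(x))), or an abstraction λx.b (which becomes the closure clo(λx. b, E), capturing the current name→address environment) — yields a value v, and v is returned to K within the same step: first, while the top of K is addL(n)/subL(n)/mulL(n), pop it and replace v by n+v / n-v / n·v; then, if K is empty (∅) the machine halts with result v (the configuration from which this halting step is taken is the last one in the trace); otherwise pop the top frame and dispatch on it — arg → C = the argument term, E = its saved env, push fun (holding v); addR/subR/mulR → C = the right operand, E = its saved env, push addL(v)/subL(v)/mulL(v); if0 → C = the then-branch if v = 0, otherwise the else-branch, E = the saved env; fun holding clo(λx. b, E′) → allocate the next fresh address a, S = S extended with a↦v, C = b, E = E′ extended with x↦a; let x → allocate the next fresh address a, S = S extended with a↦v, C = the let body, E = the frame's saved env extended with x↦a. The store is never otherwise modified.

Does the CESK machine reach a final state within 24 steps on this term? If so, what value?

Answer: -1

Execution trace:
[0] ⟨C=(9 - ((let z = 6 in z) + ((λq. ((λp. 4) q)) 1))); E=∅; S=∅; K=∅⟩
[1] ⟨C=9; E=∅; S=∅; K=[subR]⟩
[2] ⟨C=((let z = 6 in z) + ((λq. ((λp. 4) q)) 1)); E=∅; S=∅; K=[subL(9)]⟩
[3] ⟨C=(let z = 6 in z); E=∅; S=∅; K=[addR :: subL(9)]⟩
[4] ⟨C=6; E=∅; S=∅; K=[let z :: addR :: subL(9)]⟩
[5] ⟨C=z; E={z↦0}; S={0↦6}; K=[addR :: subL(9)]⟩
[6] ⟨C=((λq. ((λp. 4) q)) 1); E=∅; S={0↦6}; K=[addL(6) :: subL(9)]⟩
[7] ⟨C=(λq. ((λp. 4) q)); E=∅; S={0↦6}; K=[arg :: addL(6) :: subL(9)]⟩
[8] ⟨C=1; E=∅; S={0↦6}; K=[fun :: addL(6) :: subL(9)]⟩
[9] ⟨C=((λp. 4) q); E={q↦1}; S={0↦6, 1↦1}; K=[addL(6) :: subL(9)]⟩
[10] ⟨C=(λp. 4); E={q↦1}; S={0↦6, 1↦1}; K=[arg :: addL(6) :: subL(9)]⟩
[11] ⟨C=q; E={q↦1}; S={0↦6, 1↦1}; K=[fun :: addL(6) :: subL(9)]⟩
[12] ⟨C=4; E={p↦2, q↦1}; S={0↦6, 1↦1, 2↦1}; K=[addL(6) :: subL(9)]⟩
→ final value -1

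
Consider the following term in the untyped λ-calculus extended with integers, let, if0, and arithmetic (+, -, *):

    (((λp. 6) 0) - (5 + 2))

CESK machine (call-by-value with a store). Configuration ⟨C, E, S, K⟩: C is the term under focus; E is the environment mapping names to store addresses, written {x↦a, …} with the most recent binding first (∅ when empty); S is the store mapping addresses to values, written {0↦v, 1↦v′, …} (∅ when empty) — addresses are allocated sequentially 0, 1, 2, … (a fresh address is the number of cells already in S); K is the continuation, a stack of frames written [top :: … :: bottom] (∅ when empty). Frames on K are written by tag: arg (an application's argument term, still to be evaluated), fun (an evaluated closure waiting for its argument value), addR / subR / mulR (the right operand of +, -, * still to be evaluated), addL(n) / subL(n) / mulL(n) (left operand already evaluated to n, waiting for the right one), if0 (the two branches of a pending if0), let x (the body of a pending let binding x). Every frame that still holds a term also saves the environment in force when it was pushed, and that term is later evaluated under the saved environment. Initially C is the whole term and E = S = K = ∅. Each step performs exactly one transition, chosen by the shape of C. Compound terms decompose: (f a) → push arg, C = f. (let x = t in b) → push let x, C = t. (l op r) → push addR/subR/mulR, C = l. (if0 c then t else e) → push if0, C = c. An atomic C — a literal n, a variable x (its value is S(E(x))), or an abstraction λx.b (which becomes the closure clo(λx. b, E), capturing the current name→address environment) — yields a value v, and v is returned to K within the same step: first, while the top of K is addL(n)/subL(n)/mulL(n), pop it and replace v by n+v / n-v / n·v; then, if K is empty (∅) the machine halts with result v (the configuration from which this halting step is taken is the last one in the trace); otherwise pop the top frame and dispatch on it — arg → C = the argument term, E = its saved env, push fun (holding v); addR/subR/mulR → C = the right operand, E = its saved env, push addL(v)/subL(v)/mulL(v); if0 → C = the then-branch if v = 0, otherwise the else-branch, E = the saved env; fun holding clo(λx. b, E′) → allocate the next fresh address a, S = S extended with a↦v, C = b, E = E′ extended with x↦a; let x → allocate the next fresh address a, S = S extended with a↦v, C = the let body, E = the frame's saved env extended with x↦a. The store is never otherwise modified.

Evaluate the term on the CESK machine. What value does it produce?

Answer: -1

Execution trace:
t=0: <C=(((λp. 6) 0) - (5 + 2)), E=∅, S=∅, K=∅>
t=1: <C=((λp. 6) 0), E=∅, S=∅, K=[subR]>
t=2: <C=(λp. 6), E=∅, S=∅, K=[arg :: subR]>
t=3: <C=0, E=∅, S=∅, K=[fun :: subR]>
t=4: <C=6, E={p↦0}, S={0↦0}, K=[subR]>
t=5: <C=(5 + 2), E=∅, S={0↦0}, K=[subL(6)]>
t=6: <C=5, E=∅, S={0↦0}, K=[addR :: subL(6)]>
t=7: <C=2, E=∅, S={0↦0}, K=[addL(5) :: subL(6)]>
→ final value -1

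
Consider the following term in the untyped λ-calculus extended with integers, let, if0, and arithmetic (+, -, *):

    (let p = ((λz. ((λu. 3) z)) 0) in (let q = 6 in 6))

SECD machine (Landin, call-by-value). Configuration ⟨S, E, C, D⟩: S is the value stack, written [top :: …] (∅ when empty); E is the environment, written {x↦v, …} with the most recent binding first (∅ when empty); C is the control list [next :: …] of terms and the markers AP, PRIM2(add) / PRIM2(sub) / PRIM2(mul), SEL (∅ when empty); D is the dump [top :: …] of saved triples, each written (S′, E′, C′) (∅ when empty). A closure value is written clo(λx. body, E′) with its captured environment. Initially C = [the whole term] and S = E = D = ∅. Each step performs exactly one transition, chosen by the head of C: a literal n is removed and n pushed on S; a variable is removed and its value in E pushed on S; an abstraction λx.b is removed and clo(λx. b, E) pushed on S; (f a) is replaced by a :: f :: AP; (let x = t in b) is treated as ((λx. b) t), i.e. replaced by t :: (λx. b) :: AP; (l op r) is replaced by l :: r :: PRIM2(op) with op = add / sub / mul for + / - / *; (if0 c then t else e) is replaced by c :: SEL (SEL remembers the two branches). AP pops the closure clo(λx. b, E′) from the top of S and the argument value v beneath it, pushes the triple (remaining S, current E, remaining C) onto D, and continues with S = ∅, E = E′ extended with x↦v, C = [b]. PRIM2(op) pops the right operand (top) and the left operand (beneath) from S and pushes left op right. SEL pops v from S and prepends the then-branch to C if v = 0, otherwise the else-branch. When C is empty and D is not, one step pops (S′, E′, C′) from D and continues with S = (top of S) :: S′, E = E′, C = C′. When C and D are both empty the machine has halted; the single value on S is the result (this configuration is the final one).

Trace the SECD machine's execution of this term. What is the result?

[0] ⟨S=∅; E=∅; C=[(let p = ((λz. ((λu. 3) z)) 0) in (let q = 6 in 6))]; D=∅⟩
[1] ⟨S=∅; E=∅; C=[((λz. ((λu. 3) z)) 0) :: (λp. (let q = 6 in 6)) :: AP]; D=∅⟩
[2] ⟨S=∅; E=∅; C=[0 :: (λz. ((λu. 3) z)) :: AP :: (λp. (let q = 6 in 6)) :: AP]; D=∅⟩
[3] ⟨S=[0]; E=∅; C=[(λz. ((λu. 3) z)) :: AP :: (λp. (let q = 6 in 6)) :: AP]; D=∅⟩
[4] ⟨S=[clo(λz. ((λu. 3) z), ∅) :: 0]; E=∅; C=[AP :: (λp. (let q = 6 in 6)) :: AP]; D=∅⟩
[5] ⟨S=∅; E={z↦0}; C=[((λu. 3) z)]; D=[(∅, ∅, [(λp. (let q = 6 in 6)) :: AP])]⟩
[6] ⟨S=∅; E={z↦0}; C=[z :: (λu. 3) :: AP]; D=[(∅, ∅, [(λp. (let q = 6 in 6)) :: AP])]⟩
[7] ⟨S=[0]; E={z↦0}; C=[(λu. 3) :: AP]; D=[(∅, ∅, [(λp. (let q = 6 in 6)) :: AP])]⟩
[8] ⟨S=[clo(λu. 3, {z↦0}) :: 0]; E={z↦0}; C=[AP]; D=[(∅, ∅, [(λp. (let q = 6 in 6)) :: AP])]⟩
[9] ⟨S=∅; E={u↦0, z↦0}; C=[3]; D=[(∅, {z↦0}, ∅) :: (∅, ∅, [(λp. (let q = 6 in 6)) :: AP])]⟩
[10] ⟨S=[3]; E={u↦0, z↦0}; C=∅; D=[(∅, {z↦0}, ∅) :: (∅, ∅, [(λp. (let q = 6 in 6)) :: AP])]⟩
[11] ⟨S=[3]; E={z↦0}; C=∅; D=[(∅, ∅, [(λp. (let q = 6 in 6)) :: AP])]⟩
[12] ⟨S=[3]; E=∅; C=[(λp. (let q = 6 in 6)) :: AP]; D=∅⟩
[13] ⟨S=[clo(λp. (let q = 6 in 6), ∅) :: 3]; E=∅; C=[AP]; D=∅⟩
[14] ⟨S=∅; E={p↦3}; C=[(let q = 6 in 6)]; D=[(∅, ∅, ∅)]⟩
[15] ⟨S=∅; E={p↦3}; C=[6 :: (λq. 6) :: AP]; D=[(∅, ∅, ∅)]⟩
[16] ⟨S=[6]; E={p↦3}; C=[(λq. 6) :: AP]; D=[(∅, ∅, ∅)]⟩
[17] ⟨S=[clo(λq. 6, {p↦3}) :: 6]; E={p↦3}; C=[AP]; D=[(∅, ∅, ∅)]⟩
[18] ⟨S=∅; E={q↦6, p↦3}; C=[6]; D=[(∅, {p↦3}, ∅) :: (∅, ∅, ∅)]⟩
[19] ⟨S=[6]; E={q↦6, p↦3}; C=∅; D=[(∅, {p↦3}, ∅) :: (∅, ∅, ∅)]⟩
[20] ⟨S=[6]; E={p↦3}; C=∅; D=[(∅, ∅, ∅)]⟩
[21] ⟨S=[6]; E=∅; C=∅; D=∅⟩
→ final value 6

Answer: 6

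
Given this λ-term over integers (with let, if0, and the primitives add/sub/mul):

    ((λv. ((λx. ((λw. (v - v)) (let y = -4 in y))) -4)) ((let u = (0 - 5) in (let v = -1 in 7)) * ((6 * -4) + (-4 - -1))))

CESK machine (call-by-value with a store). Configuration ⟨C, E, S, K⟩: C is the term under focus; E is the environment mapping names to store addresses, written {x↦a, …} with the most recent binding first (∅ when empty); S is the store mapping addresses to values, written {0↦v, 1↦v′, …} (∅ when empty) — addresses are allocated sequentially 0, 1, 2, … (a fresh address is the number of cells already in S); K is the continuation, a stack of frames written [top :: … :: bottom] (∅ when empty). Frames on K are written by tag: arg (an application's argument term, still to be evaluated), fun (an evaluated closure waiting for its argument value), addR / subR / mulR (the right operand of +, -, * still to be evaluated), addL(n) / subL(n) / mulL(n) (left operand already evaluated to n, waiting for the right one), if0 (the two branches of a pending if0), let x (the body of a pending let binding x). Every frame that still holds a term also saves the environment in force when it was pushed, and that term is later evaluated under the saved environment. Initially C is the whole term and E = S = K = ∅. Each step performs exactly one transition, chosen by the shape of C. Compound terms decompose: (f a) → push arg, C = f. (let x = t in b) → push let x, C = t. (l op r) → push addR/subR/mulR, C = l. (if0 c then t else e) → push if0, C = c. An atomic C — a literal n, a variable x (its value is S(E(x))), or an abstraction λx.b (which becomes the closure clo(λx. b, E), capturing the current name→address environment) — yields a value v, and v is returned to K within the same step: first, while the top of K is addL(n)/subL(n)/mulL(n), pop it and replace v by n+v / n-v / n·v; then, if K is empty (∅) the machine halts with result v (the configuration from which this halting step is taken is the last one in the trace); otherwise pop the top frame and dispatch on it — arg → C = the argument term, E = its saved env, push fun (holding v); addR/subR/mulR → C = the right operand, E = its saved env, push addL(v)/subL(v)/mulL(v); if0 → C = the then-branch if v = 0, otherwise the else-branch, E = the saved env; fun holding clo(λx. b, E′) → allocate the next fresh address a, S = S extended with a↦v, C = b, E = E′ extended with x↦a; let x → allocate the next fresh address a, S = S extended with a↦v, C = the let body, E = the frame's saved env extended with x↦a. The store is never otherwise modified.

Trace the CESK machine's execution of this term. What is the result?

Answer: 0

Derivation:
step 0: [C=((λv. ((λx. ((λw. (v - v)) (let y = -4 in y))) -4)) ((let u = (0 - 5) in (let v = -1 in 7)) * ((6 * -4) + (-4 - -1)))) | E=∅ | S=∅ | K=∅]
step 1: [C=(λv. ((λx. ((λw. (v - v)) (let y = -4 in y))) -4)) | E=∅ | S=∅ | K=[arg]]
step 2: [C=((let u = (0 - 5) in (let v = -1 in 7)) * ((6 * -4) + (-4 - -1))) | E=∅ | S=∅ | K=[fun]]
step 3: [C=(let u = (0 - 5) in (let v = -1 in 7)) | E=∅ | S=∅ | K=[mulR :: fun]]
step 4: [C=(0 - 5) | E=∅ | S=∅ | K=[let u :: mulR :: fun]]
step 5: [C=0 | E=∅ | S=∅ | K=[subR :: let u :: mulR :: fun]]
step 6: [C=5 | E=∅ | S=∅ | K=[subL(0) :: let u :: mulR :: fun]]
step 7: [C=(let v = -1 in 7) | E={u↦0} | S={0↦-5} | K=[mulR :: fun]]
step 8: [C=-1 | E={u↦0} | S={0↦-5} | K=[let v :: mulR :: fun]]
step 9: [C=7 | E={v↦1, u↦0} | S={0↦-5, 1↦-1} | K=[mulR :: fun]]
step 10: [C=((6 * -4) + (-4 - -1)) | E=∅ | S={0↦-5, 1↦-1} | K=[mulL(7) :: fun]]
step 11: [C=(6 * -4) | E=∅ | S={0↦-5, 1↦-1} | K=[addR :: mulL(7) :: fun]]
step 12: [C=6 | E=∅ | S={0↦-5, 1↦-1} | K=[mulR :: addR :: mulL(7) :: fun]]
step 13: [C=-4 | E=∅ | S={0↦-5, 1↦-1} | K=[mulL(6) :: addR :: mulL(7) :: fun]]
step 14: [C=(-4 - -1) | E=∅ | S={0↦-5, 1↦-1} | K=[addL(-24) :: mulL(7) :: fun]]
step 15: [C=-4 | E=∅ | S={0↦-5, 1↦-1} | K=[subR :: addL(-24) :: mulL(7) :: fun]]
step 16: [C=-1 | E=∅ | S={0↦-5, 1↦-1} | K=[subL(-4) :: addL(-24) :: mulL(7) :: fun]]
step 17: [C=((λx. ((λw. (v - v)) (let y = -4 in y))) -4) | E={v↦2} | S={0↦-5, 1↦-1, 2↦-189} | K=∅]
step 18: [C=(λx. ((λw. (v - v)) (let y = -4 in y))) | E={v↦2} | S={0↦-5, 1↦-1, 2↦-189} | K=[arg]]
step 19: [C=-4 | E={v↦2} | S={0↦-5, 1↦-1, 2↦-189} | K=[fun]]
step 20: [C=((λw. (v - v)) (let y = -4 in y)) | E={x↦3, v↦2} | S={0↦-5, 1↦-1, 2↦-189, 3↦-4} | K=∅]
step 21: [C=(λw. (v - v)) | E={x↦3, v↦2} | S={0↦-5, 1↦-1, 2↦-189, 3↦-4} | K=[arg]]
step 22: [C=(let y = -4 in y) | E={x↦3, v↦2} | S={0↦-5, 1↦-1, 2↦-189, 3↦-4} | K=[fun]]
step 23: [C=-4 | E={x↦3, v↦2} | S={0↦-5, 1↦-1, 2↦-189, 3↦-4} | K=[let y :: fun]]
step 24: [C=y | E={y↦4, x↦3, v↦2} | S={0↦-5, 1↦-1, 2↦-189, 3↦-4, 4↦-4} | K=[fun]]
step 25: [C=(v - v) | E={w↦5, x↦3, v↦2} | S={0↦-5, 1↦-1, 2↦-189, 3↦-4, 4↦-4, 5↦-4} | K=∅]
step 26: [C=v | E={w↦5, x↦3, v↦2} | S={0↦-5, 1↦-1, 2↦-189, 3↦-4, 4↦-4, 5↦-4} | K=[subR]]
step 27: [C=v | E={w↦5, x↦3, v↦2} | S={0↦-5, 1↦-1, 2↦-189, 3↦-4, 4↦-4, 5↦-4} | K=[subL(-189)]]
→ final value 0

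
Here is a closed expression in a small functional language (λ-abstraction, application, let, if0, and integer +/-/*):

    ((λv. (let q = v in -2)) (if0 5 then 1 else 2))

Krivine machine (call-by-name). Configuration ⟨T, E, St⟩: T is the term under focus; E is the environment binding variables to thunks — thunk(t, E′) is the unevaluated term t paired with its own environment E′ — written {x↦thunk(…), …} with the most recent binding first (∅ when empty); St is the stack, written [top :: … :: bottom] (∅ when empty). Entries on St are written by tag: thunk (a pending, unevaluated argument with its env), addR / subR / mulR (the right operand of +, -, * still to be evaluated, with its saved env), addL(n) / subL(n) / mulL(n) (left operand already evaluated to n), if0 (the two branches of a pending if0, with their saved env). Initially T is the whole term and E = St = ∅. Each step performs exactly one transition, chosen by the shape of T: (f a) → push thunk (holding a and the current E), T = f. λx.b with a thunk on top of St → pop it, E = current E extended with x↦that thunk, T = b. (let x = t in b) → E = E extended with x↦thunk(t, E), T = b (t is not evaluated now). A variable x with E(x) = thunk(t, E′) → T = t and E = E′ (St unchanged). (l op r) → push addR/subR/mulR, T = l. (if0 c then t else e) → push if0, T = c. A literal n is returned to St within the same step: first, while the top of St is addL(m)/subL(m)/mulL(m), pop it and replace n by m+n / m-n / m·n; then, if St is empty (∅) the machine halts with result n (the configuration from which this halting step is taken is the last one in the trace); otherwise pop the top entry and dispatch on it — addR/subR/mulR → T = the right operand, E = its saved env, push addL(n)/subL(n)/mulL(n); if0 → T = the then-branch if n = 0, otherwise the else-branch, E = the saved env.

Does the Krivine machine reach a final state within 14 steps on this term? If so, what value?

Answer: -2

Machine steps:
0. [T=((λv. (let q = v in -2)) (if0 5 then 1 else 2)) | E=∅ | St=∅]
1. [T=(λv. (let q = v in -2)) | E=∅ | St=[thunk]]
2. [T=(let q = v in -2) | E={v↦thunk((if0 5 then 1 else 2), ∅)} | St=∅]
3. [T=-2 | E={q↦thunk(v, {v↦thunk((if0 5 then 1 else 2), ∅)}), v↦thunk((if0 5 then 1 else 2), ∅)} | St=∅]
→ final value -2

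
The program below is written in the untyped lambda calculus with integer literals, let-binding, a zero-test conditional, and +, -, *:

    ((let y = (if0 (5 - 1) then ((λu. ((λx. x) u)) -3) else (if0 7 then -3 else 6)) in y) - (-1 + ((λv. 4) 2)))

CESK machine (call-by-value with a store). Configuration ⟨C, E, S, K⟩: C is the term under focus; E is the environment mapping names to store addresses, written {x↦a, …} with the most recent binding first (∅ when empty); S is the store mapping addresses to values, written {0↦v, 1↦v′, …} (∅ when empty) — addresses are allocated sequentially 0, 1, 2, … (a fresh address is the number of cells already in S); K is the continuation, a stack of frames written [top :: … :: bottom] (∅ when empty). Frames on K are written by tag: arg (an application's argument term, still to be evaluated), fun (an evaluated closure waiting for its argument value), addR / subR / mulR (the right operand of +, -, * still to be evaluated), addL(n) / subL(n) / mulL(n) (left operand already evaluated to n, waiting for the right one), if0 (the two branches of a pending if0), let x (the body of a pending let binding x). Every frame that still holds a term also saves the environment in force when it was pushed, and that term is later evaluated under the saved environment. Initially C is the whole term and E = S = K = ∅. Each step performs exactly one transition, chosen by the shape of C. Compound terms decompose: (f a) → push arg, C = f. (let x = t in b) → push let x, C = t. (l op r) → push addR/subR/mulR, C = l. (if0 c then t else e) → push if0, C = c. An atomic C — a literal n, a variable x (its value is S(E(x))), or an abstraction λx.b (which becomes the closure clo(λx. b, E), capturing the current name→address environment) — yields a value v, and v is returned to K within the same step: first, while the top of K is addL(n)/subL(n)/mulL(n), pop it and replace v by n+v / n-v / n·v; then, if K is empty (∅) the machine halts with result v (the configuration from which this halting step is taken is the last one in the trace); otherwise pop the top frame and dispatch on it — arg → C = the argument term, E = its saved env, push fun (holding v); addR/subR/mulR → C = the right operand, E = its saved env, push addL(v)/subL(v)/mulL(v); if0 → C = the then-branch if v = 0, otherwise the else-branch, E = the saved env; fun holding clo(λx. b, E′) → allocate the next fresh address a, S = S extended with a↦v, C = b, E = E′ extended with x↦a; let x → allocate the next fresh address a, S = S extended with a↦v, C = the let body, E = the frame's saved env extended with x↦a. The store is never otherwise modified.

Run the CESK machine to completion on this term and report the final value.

Answer: 3

Execution trace:
t=0: ⟨C=((let y = (if0 (5 - 1) then ((λu. ((λx. x) u)) -3) else (if0 7 then -3 else 6)) in y) - (-1 + ((λv. 4) 2))); E=∅; S=∅; K=∅⟩
t=1: ⟨C=(let y = (if0 (5 - 1) then ((λu. ((λx. x) u)) -3) else (if0 7 then -3 else 6)) in y); E=∅; S=∅; K=[subR]⟩
t=2: ⟨C=(if0 (5 - 1) then ((λu. ((λx. x) u)) -3) else (if0 7 then -3 else 6)); E=∅; S=∅; K=[let y :: subR]⟩
t=3: ⟨C=(5 - 1); E=∅; S=∅; K=[if0 :: let y :: subR]⟩
t=4: ⟨C=5; E=∅; S=∅; K=[subR :: if0 :: let y :: subR]⟩
t=5: ⟨C=1; E=∅; S=∅; K=[subL(5) :: if0 :: let y :: subR]⟩
t=6: ⟨C=(if0 7 then -3 else 6); E=∅; S=∅; K=[let y :: subR]⟩
t=7: ⟨C=7; E=∅; S=∅; K=[if0 :: let y :: subR]⟩
t=8: ⟨C=6; E=∅; S=∅; K=[let y :: subR]⟩
t=9: ⟨C=y; E={y↦0}; S={0↦6}; K=[subR]⟩
t=10: ⟨C=(-1 + ((λv. 4) 2)); E=∅; S={0↦6}; K=[subL(6)]⟩
t=11: ⟨C=-1; E=∅; S={0↦6}; K=[addR :: subL(6)]⟩
t=12: ⟨C=((λv. 4) 2); E=∅; S={0↦6}; K=[addL(-1) :: subL(6)]⟩
t=13: ⟨C=(λv. 4); E=∅; S={0↦6}; K=[arg :: addL(-1) :: subL(6)]⟩
t=14: ⟨C=2; E=∅; S={0↦6}; K=[fun :: addL(-1) :: subL(6)]⟩
t=15: ⟨C=4; E={v↦1}; S={0↦6, 1↦2}; K=[addL(-1) :: subL(6)]⟩
→ final value 3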